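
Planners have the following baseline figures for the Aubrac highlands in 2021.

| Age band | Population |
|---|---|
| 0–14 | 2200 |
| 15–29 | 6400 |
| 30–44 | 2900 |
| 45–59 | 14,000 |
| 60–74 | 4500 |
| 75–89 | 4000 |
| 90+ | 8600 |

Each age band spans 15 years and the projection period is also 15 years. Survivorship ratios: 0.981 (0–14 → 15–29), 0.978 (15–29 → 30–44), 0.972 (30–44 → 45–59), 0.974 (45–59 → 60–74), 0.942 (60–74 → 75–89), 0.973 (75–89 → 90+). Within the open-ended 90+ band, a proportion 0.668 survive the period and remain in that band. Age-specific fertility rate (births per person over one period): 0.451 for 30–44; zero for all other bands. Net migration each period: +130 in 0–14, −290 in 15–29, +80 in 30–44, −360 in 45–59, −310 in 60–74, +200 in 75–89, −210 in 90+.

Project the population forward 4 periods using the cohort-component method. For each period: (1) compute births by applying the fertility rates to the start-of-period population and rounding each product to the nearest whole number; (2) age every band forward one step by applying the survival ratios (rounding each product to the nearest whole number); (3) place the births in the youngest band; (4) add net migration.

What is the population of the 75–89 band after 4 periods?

Let group 1 be 0–14 through group 7 = 90+.
[period 1]
Births: 2900 × 0.451 = 1308
Group 2: 2200 × 0.981 = 2158
Group 3: 6400 × 0.978 = 6259
Group 4: 2900 × 0.972 = 2819
Group 5: 14000 × 0.974 = 13636
Group 6: 4500 × 0.942 = 4239
Group 7: 4000 × 0.973 + 8600 × 0.668 = 3892 + 5745 = 9637
Net migration: Group 1 + 130 → 1438; Group 2 − 290 → 1868; Group 3 + 80 → 6339; Group 4 − 360 → 2459; Group 5 − 310 → 13326; Group 6 + 200 → 4439; Group 7 − 210 → 9427
Population now: 0–14=1438, 15–29=1868, 30–44=6339, 45–59=2459, 60–74=13326, 75–89=4439, 90+=9427
[period 2]
Births: 6339 × 0.451 = 2859
Group 2: 1438 × 0.981 = 1411
Group 3: 1868 × 0.978 = 1827
Group 4: 6339 × 0.972 = 6162
Group 5: 2459 × 0.974 = 2395
Group 6: 13326 × 0.942 = 12553
Group 7: 4439 × 0.973 + 9427 × 0.668 = 4319 + 6297 = 10616
Net migration: Group 1 + 130 → 2989; Group 2 − 290 → 1121; Group 3 + 80 → 1907; Group 4 − 360 → 5802; Group 5 − 310 → 2085; Group 6 + 200 → 12753; Group 7 − 210 → 10406
Population now: 0–14=2989, 15–29=1121, 30–44=1907, 45–59=5802, 60–74=2085, 75–89=12753, 90+=10406
[period 3]
Births: 1907 × 0.451 = 860
Group 2: 2989 × 0.981 = 2932
Group 3: 1121 × 0.978 = 1096
Group 4: 1907 × 0.972 = 1854
Group 5: 5802 × 0.974 = 5651
Group 6: 2085 × 0.942 = 1964
Group 7: 12753 × 0.973 + 10406 × 0.668 = 12409 + 6951 = 19360
Net migration: Group 1 + 130 → 990; Group 2 − 290 → 2642; Group 3 + 80 → 1176; Group 4 − 360 → 1494; Group 5 − 310 → 5341; Group 6 + 200 → 2164; Group 7 − 210 → 19150
Population now: 0–14=990, 15–29=2642, 30–44=1176, 45–59=1494, 60–74=5341, 75–89=2164, 90+=19150
[period 4]
Births: 1176 × 0.451 = 530
Group 2: 990 × 0.981 = 971
Group 3: 2642 × 0.978 = 2584
Group 4: 1176 × 0.972 = 1143
Group 5: 1494 × 0.974 = 1455
Group 6: 5341 × 0.942 = 5031
Group 7: 2164 × 0.973 + 19150 × 0.668 = 2106 + 12792 = 14898
Net migration: Group 1 + 130 → 660; Group 2 − 290 → 681; Group 3 + 80 → 2664; Group 4 − 360 → 783; Group 5 − 310 → 1145; Group 6 + 200 → 5231; Group 7 − 210 → 14688
Population now: 0–14=660, 15–29=681, 30–44=2664, 45–59=783, 60–74=1145, 75–89=5231, 90+=14688

5231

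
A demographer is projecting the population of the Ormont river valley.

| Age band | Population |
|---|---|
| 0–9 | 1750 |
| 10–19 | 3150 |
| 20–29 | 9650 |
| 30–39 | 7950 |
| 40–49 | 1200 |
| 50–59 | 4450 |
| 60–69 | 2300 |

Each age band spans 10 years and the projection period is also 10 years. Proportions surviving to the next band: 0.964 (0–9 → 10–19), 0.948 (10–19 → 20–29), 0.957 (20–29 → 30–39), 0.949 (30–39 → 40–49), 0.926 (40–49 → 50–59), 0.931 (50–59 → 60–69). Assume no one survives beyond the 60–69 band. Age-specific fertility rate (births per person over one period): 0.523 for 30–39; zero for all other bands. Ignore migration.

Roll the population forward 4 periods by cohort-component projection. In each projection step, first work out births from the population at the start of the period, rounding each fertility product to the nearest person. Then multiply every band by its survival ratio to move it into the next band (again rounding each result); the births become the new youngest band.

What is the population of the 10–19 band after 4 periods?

Call the bands 1 to 7, youngest first.
Period 1:
Births: 7950 × 0.523 = 4158
Band 2: 1750 × 0.964 = 1687
Band 3: 3150 × 0.948 = 2986
Band 4: 9650 × 0.957 = 9235
Band 5: 7950 × 0.949 = 7545
Band 6: 1200 × 0.926 = 1111
Band 7: 4450 × 0.931 = 4143
End of period: [4158, 1687, 2986, 9235, 7545, 1111, 4143]
Period 2:
Births: 9235 × 0.523 = 4830
Band 2: 4158 × 0.964 = 4008
Band 3: 1687 × 0.948 = 1599
Band 4: 2986 × 0.957 = 2858
Band 5: 9235 × 0.949 = 8764
Band 6: 7545 × 0.926 = 6987
Band 7: 1111 × 0.931 = 1034
End of period: [4830, 4008, 1599, 2858, 8764, 6987, 1034]
Period 3:
Births: 2858 × 0.523 = 1495
Band 2: 4830 × 0.964 = 4656
Band 3: 4008 × 0.948 = 3800
Band 4: 1599 × 0.957 = 1530
Band 5: 2858 × 0.949 = 2712
Band 6: 8764 × 0.926 = 8115
Band 7: 6987 × 0.931 = 6505
End of period: [1495, 4656, 3800, 1530, 2712, 8115, 6505]
Period 4:
Births: 1530 × 0.523 = 800
Band 2: 1495 × 0.964 = 1441
Band 3: 4656 × 0.948 = 4414
Band 4: 3800 × 0.957 = 3637
Band 5: 1530 × 0.949 = 1452
Band 6: 2712 × 0.926 = 2511
Band 7: 8115 × 0.931 = 7555
End of period: [800, 1441, 4414, 3637, 1452, 2511, 7555]

1441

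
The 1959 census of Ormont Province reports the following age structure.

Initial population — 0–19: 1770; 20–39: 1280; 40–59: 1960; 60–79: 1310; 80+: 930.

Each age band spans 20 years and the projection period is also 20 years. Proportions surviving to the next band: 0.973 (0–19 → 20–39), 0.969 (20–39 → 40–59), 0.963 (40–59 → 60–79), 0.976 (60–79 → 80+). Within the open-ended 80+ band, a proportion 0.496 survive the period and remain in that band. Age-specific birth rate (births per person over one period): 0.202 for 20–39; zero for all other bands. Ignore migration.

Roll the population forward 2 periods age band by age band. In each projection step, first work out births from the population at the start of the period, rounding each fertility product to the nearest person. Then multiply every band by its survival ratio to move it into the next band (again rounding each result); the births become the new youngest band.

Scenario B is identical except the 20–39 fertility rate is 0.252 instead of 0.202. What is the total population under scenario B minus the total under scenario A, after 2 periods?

(Groups numbered youngest = 1 to oldest = 5.)
Period 1.
Births: 1280 × 0.202 = 259
Group 2: 1770 × 0.973 = 1722
Group 3: 1280 × 0.969 = 1240
Group 4: 1960 × 0.963 = 1887
Group 5: 1310 × 0.976 + 930 × 0.496 = 1279 + 461 = 1740
End of period: [259, 1722, 1240, 1887, 1740]
Period 2.
Births: 1722 × 0.202 = 348
Group 2: 259 × 0.973 = 252
Group 3: 1722 × 0.969 = 1669
Group 4: 1240 × 0.963 = 1194
Group 5: 1887 × 0.976 + 1740 × 0.496 = 1842 + 863 = 2705
End of period: [348, 252, 1669, 1194, 2705]
Scenario A total after 2 periods: 6168
Scenario B projection —
Period 1.
Births: 1280 × 0.252 = 323
Group 2: 1770 × 0.973 = 1722
Group 3: 1280 × 0.969 = 1240
Group 4: 1960 × 0.963 = 1887
Group 5: 1310 × 0.976 + 930 × 0.496 = 1279 + 461 = 1740
End of period: [323, 1722, 1240, 1887, 1740]
Period 2.
Births: 1722 × 0.252 = 434
Group 2: 323 × 0.973 = 314
Group 3: 1722 × 0.969 = 1669
Group 4: 1240 × 0.963 = 1194
Group 5: 1887 × 0.976 + 1740 × 0.496 = 1842 + 863 = 2705
End of period: [434, 314, 1669, 1194, 2705]
Scenario B total after 2 periods: 6316
Difference B − A = 6316 − 6168 = 148

148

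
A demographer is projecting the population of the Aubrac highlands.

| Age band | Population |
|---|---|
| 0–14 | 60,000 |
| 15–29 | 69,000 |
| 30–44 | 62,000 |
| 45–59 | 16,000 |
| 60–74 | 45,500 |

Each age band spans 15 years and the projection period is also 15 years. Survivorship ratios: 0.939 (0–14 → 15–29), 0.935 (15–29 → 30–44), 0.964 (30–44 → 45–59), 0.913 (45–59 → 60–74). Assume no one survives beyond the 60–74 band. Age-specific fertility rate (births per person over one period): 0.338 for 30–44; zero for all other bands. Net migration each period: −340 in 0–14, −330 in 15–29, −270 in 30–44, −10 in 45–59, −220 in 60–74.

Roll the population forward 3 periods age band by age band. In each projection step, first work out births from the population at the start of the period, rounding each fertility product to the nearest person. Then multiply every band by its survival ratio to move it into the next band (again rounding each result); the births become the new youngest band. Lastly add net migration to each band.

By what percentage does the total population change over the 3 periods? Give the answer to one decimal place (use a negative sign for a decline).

Let band 1 be 0–14 through band 5 = 60–74.
[period 1]
Births: 62000 * 0.338 = 20956
Band 2: 60000 * 0.939 = 56340
Band 3: 69000 * 0.935 = 64515
Band 4: 62000 * 0.964 = 59768
Band 5: 16000 * 0.913 = 14608
Net migration: Band 1 − 340 → 20616; Band 2 − 330 → 56010; Band 3 − 270 → 64245; Band 4 − 10 → 59758; Band 5 − 220 → 14388
Population now: 0–14=20616, 15–29=56010, 30–44=64245, 45–59=59758, 60–74=14388
[period 2]
Births: 64245 * 0.338 = 21715
Band 2: 20616 * 0.939 = 19358
Band 3: 56010 * 0.935 = 52369
Band 4: 64245 * 0.964 = 61932
Band 5: 59758 * 0.913 = 54559
Net migration: Band 1 − 340 → 21375; Band 2 − 330 → 19028; Band 3 − 270 → 52099; Band 4 − 10 → 61922; Band 5 − 220 → 54339
Population now: 0–14=21375, 15–29=19028, 30–44=52099, 45–59=61922, 60–74=54339
[period 3]
Births: 52099 * 0.338 = 17609
Band 2: 21375 * 0.939 = 20071
Band 3: 19028 * 0.935 = 17791
Band 4: 52099 * 0.964 = 50223
Band 5: 61922 * 0.913 = 56535
Net migration: Band 1 − 340 → 17269; Band 2 − 330 → 19741; Band 3 − 270 → 17521; Band 4 − 10 → 50213; Band 5 − 220 → 56315
Population now: 0–14=17269, 15–29=19741, 30–44=17521, 45–59=50213, 60–74=56315
Total: 252500 → 161059; change = -91441; percentage change = -36.2%

-36.2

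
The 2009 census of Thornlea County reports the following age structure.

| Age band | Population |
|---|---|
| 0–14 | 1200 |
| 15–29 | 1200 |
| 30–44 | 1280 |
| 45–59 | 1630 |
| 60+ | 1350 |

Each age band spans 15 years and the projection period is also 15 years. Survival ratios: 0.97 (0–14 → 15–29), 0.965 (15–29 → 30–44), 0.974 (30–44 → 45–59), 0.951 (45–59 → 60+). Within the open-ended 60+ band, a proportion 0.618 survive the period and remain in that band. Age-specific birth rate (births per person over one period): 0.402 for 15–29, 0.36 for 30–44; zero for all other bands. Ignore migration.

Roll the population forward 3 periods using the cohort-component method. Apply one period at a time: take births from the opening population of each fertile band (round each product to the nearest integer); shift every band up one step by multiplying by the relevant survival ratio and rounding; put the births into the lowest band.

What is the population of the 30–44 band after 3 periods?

883

Numbering the bands 1..5 from youngest to oldest:
Period 1.
Births: 1200 × 0.402 = 482 ; 1280 × 0.36 = 461 → total 943
Band 2: 1200 × 0.97 = 1164
Band 3: 1200 × 0.965 = 1158
Band 4: 1280 × 0.974 = 1247
Band 5: 1630 × 0.951 + 1350 × 0.618 = 1550 + 834 = 2384
Giving 943 / 1164 / 1158 / 1247 / 2384.
Period 2.
Births: 1164 × 0.402 = 468 ; 1158 × 0.36 = 417 → total 885
Band 2: 943 × 0.97 = 915
Band 3: 1164 × 0.965 = 1123
Band 4: 1158 × 0.974 = 1128
Band 5: 1247 × 0.951 + 2384 × 0.618 = 1186 + 1473 = 2659
Giving 885 / 915 / 1123 / 1128 / 2659.
Period 3.
Births: 915 × 0.402 = 368 ; 1123 × 0.36 = 404 → total 772
Band 2: 885 × 0.97 = 858
Band 3: 915 × 0.965 = 883
Band 4: 1123 × 0.974 = 1094
Band 5: 1128 × 0.951 + 2659 × 0.618 = 1073 + 1643 = 2716
Giving 772 / 858 / 883 / 1094 / 2716.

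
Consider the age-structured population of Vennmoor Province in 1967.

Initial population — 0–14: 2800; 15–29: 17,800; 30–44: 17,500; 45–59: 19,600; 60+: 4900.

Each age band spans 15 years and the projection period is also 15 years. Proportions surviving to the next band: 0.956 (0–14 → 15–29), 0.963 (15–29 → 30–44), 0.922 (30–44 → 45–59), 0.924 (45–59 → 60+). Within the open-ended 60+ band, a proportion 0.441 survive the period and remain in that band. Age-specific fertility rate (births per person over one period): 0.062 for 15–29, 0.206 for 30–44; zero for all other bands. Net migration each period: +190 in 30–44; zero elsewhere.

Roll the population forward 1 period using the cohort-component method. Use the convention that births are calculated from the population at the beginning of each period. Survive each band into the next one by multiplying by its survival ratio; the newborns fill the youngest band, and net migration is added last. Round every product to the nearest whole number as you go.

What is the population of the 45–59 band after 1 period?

Call the groups 1 to 5, youngest first.
— Period 1 —
Births: 17800 × 0.062 = 1104, 17500 × 0.206 = 3605 → 4709
Group 2: 2800 × 0.956 = 2677
Group 3: 17800 × 0.963 = 17141
Group 4: 17500 × 0.922 = 16135
Group 5: 19600 × 0.924 + 4900 × 0.441 = 18110 + 2161 = 20271
Net migration: Group 3 + 190 → 17331
End of period: [4709, 2677, 17331, 16135, 20271]

16135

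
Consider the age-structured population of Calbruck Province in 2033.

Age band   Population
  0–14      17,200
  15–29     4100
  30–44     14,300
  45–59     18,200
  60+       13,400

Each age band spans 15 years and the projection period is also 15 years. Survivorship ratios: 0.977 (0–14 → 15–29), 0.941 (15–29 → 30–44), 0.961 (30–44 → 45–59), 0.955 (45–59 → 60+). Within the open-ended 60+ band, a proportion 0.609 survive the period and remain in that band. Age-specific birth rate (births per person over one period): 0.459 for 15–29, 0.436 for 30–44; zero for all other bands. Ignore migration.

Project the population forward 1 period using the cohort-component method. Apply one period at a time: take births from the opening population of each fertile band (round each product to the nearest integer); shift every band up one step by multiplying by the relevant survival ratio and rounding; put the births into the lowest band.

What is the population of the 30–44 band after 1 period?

3858

After projecting period 1:
Births: 4100 × 0.459 = 1882  |  14300 × 0.436 = 6235 → total 8117
15–29: 17200 × 0.977 = 16804
30–44: 4100 × 0.941 = 3858
45–59: 14300 × 0.961 = 13742
60+: 18200 × 0.955 + 13400 × 0.609 = 17381 + 8161 = 25542
→ [8117, 16804, 3858, 13742, 25542]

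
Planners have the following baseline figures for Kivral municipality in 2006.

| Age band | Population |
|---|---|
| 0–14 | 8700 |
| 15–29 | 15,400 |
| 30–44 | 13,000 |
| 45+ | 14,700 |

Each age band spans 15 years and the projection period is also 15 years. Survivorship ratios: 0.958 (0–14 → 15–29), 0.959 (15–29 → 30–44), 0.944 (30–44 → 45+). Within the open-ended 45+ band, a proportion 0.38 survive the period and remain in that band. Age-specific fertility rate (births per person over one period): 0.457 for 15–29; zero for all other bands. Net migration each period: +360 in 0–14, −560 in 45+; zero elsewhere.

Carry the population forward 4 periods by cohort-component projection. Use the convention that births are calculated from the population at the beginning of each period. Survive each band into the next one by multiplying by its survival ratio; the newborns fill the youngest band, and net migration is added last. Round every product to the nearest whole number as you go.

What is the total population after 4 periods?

— Period 1 —
Births: 15400 × 0.457 = 7038
15–29: 8700 × 0.958 = 8335
30–44: 15400 × 0.959 = 14769
45+: 13000 × 0.944 + 14700 × 0.38 = 12272 + 5586 = 17858
Net migration: 0–14 + 360 → 7398; 45+ − 560 → 17298
End of period: [7398, 8335, 14769, 17298]
— Period 2 —
Births: 8335 × 0.457 = 3809
15–29: 7398 × 0.958 = 7087
30–44: 8335 × 0.959 = 7993
45+: 14769 × 0.944 + 17298 × 0.38 = 13942 + 6573 = 20515
Net migration: 0–14 + 360 → 4169; 45+ − 560 → 19955
End of period: [4169, 7087, 7993, 19955]
— Period 3 —
Births: 7087 × 0.457 = 3239
15–29: 4169 × 0.958 = 3994
30–44: 7087 × 0.959 = 6796
45+: 7993 × 0.944 + 19955 × 0.38 = 7545 + 7583 = 15128
Net migration: 0–14 + 360 → 3599; 45+ − 560 → 14568
End of period: [3599, 3994, 6796, 14568]
— Period 4 —
Births: 3994 × 0.457 = 1825
15–29: 3599 × 0.958 = 3448
30–44: 3994 × 0.959 = 3830
45+: 6796 × 0.944 + 14568 × 0.38 = 6415 + 5536 = 11951
Net migration: 0–14 + 360 → 2185; 45+ − 560 → 11391
End of period: [2185, 3448, 3830, 11391]
Total after period 4: 2185 + 3448 + 3830 + 11391 = 20854

20854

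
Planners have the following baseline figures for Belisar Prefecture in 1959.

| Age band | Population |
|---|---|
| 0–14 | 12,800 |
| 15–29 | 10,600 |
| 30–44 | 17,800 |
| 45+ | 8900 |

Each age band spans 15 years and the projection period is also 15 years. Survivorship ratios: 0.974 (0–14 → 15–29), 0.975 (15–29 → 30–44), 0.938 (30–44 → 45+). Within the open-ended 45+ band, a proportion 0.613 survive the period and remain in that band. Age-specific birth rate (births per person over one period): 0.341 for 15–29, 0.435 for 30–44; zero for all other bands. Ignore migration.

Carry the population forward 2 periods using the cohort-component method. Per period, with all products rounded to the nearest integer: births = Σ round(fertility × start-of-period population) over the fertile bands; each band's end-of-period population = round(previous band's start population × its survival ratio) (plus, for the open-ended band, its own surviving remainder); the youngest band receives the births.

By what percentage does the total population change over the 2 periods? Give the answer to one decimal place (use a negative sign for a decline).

Call the bands 1 to 4, youngest first.
Period 1:
Births: 10600 * 0.341 = 3615  |  17800 * 0.435 = 7743 → total 11358
Band 2: 12800 * 0.974 = 12467
Band 3: 10600 * 0.975 = 10335
Band 4: 17800 * 0.938 + 8900 * 0.613 = 16696 + 5456 = 22152
Giving 11358 / 12467 / 10335 / 22152.
Period 2:
Births: 12467 * 0.341 = 4251  |  10335 * 0.435 = 4496 → total 8747
Band 2: 11358 * 0.974 = 11063
Band 3: 12467 * 0.975 = 12155
Band 4: 10335 * 0.938 + 22152 * 0.613 = 9694 + 13579 = 23273
Giving 8747 / 11063 / 12155 / 23273.
Total: 50100 → 55238; change = 5138; percentage change = 10.3%

10.3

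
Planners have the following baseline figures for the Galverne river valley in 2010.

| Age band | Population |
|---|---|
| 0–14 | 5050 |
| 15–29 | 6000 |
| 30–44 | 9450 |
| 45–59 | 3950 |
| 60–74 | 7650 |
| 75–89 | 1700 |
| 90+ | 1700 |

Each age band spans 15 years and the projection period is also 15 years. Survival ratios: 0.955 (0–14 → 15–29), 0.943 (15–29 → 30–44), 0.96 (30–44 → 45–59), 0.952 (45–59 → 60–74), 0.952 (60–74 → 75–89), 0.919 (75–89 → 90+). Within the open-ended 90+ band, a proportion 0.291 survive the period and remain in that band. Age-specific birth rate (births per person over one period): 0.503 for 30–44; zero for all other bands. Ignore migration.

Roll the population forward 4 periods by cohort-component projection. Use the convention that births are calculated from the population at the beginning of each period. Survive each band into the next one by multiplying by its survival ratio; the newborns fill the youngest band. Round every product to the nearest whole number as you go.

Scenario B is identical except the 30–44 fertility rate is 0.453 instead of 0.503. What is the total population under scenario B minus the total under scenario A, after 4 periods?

Numbering the bands 1..7 from youngest to oldest:
— Period 1 —
Births: 9450 × 0.503 = 4753
Band 2: 5050 × 0.955 = 4823
Band 3: 6000 × 0.943 = 5658
Band 4: 9450 × 0.96 = 9072
Band 5: 3950 × 0.952 = 3760
Band 6: 7650 × 0.952 = 7283
Band 7: 1700 × 0.919 + 1700 × 0.291 = 1562 + 495 = 2057
Population now: 0–14=4753, 15–29=4823, 30–44=5658, 45–59=9072, 60–74=3760, 75–89=7283, 90+=2057
— Period 2 —
Births: 5658 × 0.503 = 2846
Band 2: 4753 × 0.955 = 4539
Band 3: 4823 × 0.943 = 4548
Band 4: 5658 × 0.96 = 5432
Band 5: 9072 × 0.952 = 8637
Band 6: 3760 × 0.952 = 3580
Band 7: 7283 × 0.919 + 2057 × 0.291 = 6693 + 599 = 7292
Population now: 0–14=2846, 15–29=4539, 30–44=4548, 45–59=5432, 60–74=8637, 75–89=3580, 90+=7292
— Period 3 —
Births: 4548 × 0.503 = 2288
Band 2: 2846 × 0.955 = 2718
Band 3: 4539 × 0.943 = 4280
Band 4: 4548 × 0.96 = 4366
Band 5: 5432 × 0.952 = 5171
Band 6: 8637 × 0.952 = 8222
Band 7: 3580 × 0.919 + 7292 × 0.291 = 3290 + 2122 = 5412
Population now: 0–14=2288, 15–29=2718, 30–44=4280, 45–59=4366, 60–74=5171, 75–89=8222, 90+=5412
— Period 4 —
Births: 4280 × 0.503 = 2153
Band 2: 2288 × 0.955 = 2185
Band 3: 2718 × 0.943 = 2563
Band 4: 4280 × 0.96 = 4109
Band 5: 4366 × 0.952 = 4156
Band 6: 5171 × 0.952 = 4923
Band 7: 8222 × 0.919 + 5412 × 0.291 = 7556 + 1575 = 9131
Population now: 0–14=2153, 15–29=2185, 30–44=2563, 45–59=4109, 60–74=4156, 75–89=4923, 90+=9131
Scenario A total after 4 periods: 29220
Scenario B projection —
— Period 1 —
Births: 9450 × 0.453 = 4281
Band 2: 5050 × 0.955 = 4823
Band 3: 6000 × 0.943 = 5658
Band 4: 9450 × 0.96 = 9072
Band 5: 3950 × 0.952 = 3760
Band 6: 7650 × 0.952 = 7283
Band 7: 1700 × 0.919 + 1700 × 0.291 = 1562 + 495 = 2057
Population now: 0–14=4281, 15–29=4823, 30–44=5658, 45–59=9072, 60–74=3760, 75–89=7283, 90+=2057
— Period 2 —
Births: 5658 × 0.453 = 2563
Band 2: 4281 × 0.955 = 4088
Band 3: 4823 × 0.943 = 4548
Band 4: 5658 × 0.96 = 5432
Band 5: 9072 × 0.952 = 8637
Band 6: 3760 × 0.952 = 3580
Band 7: 7283 × 0.919 + 2057 × 0.291 = 6693 + 599 = 7292
Population now: 0–14=2563, 15–29=4088, 30–44=4548, 45–59=5432, 60–74=8637, 75–89=3580, 90+=7292
— Period 3 —
Births: 4548 × 0.453 = 2060
Band 2: 2563 × 0.955 = 2448
Band 3: 4088 × 0.943 = 3855
Band 4: 4548 × 0.96 = 4366
Band 5: 5432 × 0.952 = 5171
Band 6: 8637 × 0.952 = 8222
Band 7: 3580 × 0.919 + 7292 × 0.291 = 3290 + 2122 = 5412
Population now: 0–14=2060, 15–29=2448, 30–44=3855, 45–59=4366, 60–74=5171, 75–89=8222, 90+=5412
— Period 4 —
Births: 3855 × 0.453 = 1746
Band 2: 2060 × 0.955 = 1967
Band 3: 2448 × 0.943 = 2308
Band 4: 3855 × 0.96 = 3701
Band 5: 4366 × 0.952 = 4156
Band 6: 5171 × 0.952 = 4923
Band 7: 8222 × 0.919 + 5412 × 0.291 = 7556 + 1575 = 9131
Population now: 0–14=1746, 15–29=1967, 30–44=2308, 45–59=3701, 60–74=4156, 75–89=4923, 90+=9131
Scenario B total after 4 periods: 27932
Difference B − A = 27932 − 29220 = -1288

-1288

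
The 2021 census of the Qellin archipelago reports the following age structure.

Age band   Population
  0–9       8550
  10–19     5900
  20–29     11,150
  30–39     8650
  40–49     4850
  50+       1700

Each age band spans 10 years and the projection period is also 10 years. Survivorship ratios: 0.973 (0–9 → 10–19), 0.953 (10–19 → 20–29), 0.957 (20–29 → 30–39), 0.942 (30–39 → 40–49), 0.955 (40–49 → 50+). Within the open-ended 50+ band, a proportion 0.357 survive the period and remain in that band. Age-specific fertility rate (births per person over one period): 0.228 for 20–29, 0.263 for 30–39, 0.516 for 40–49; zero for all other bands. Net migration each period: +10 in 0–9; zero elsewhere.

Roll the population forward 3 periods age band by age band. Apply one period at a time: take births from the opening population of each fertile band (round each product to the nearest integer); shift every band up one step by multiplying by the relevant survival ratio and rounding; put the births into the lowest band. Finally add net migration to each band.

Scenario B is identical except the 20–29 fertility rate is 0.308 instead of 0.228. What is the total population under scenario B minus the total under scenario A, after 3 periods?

Numbering the groups 1..6 from youngest to oldest:
— Period 1 —
Births: 11150 × 0.228 = 2542  |  8650 × 0.263 = 2275  |  4850 × 0.516 = 2503 — total 7320
Group 2: 8550 × 0.973 = 8319
Group 3: 5900 × 0.953 = 5623
Group 4: 11150 × 0.957 = 10671
Group 5: 8650 × 0.942 = 8148
Group 6: 4850 × 0.955 + 1700 × 0.357 = 4632 + 607 = 5239
Net migration: Group 1 + 10 → 7330
Giving 7330 / 8319 / 5623 / 10671 / 8148 / 5239.
— Period 2 —
Births: 5623 × 0.228 = 1282  |  10671 × 0.263 = 2806  |  8148 × 0.516 = 4204 — total 8292
Group 2: 7330 × 0.973 = 7132
Group 3: 8319 × 0.953 = 7928
Group 4: 5623 × 0.957 = 5381
Group 5: 10671 × 0.942 = 10052
Group 6: 8148 × 0.955 + 5239 × 0.357 = 7781 + 1870 = 9651
Net migration: Group 1 + 10 → 8302
Giving 8302 / 7132 / 7928 / 5381 / 10052 / 9651.
— Period 3 —
Births: 7928 × 0.228 = 1808  |  5381 × 0.263 = 1415  |  10052 × 0.516 = 5187 — total 8410
Group 2: 8302 × 0.973 = 8078
Group 3: 7132 × 0.953 = 6797
Group 4: 7928 × 0.957 = 7587
Group 5: 5381 × 0.942 = 5069
Group 6: 10052 × 0.955 + 9651 × 0.357 = 9600 + 3445 = 13045
Net migration: Group 1 + 10 → 8420
Giving 8420 / 8078 / 6797 / 7587 / 5069 / 13045.
Scenario A total after 3 periods: 48996
Scenario B projection —
— Period 1 —
Births: 11150 × 0.308 = 3434  |  8650 × 0.263 = 2275  |  4850 × 0.516 = 2503 — total 8212
Group 2: 8550 × 0.973 = 8319
Group 3: 5900 × 0.953 = 5623
Group 4: 11150 × 0.957 = 10671
Group 5: 8650 × 0.942 = 8148
Group 6: 4850 × 0.955 + 1700 × 0.357 = 4632 + 607 = 5239
Net migration: Group 1 + 10 → 8222
Giving 8222 / 8319 / 5623 / 10671 / 8148 / 5239.
— Period 2 —
Births: 5623 × 0.308 = 1732  |  10671 × 0.263 = 2806  |  8148 × 0.516 = 4204 — total 8742
Group 2: 8222 × 0.973 = 8000
Group 3: 8319 × 0.953 = 7928
Group 4: 5623 × 0.957 = 5381
Group 5: 10671 × 0.942 = 10052
Group 6: 8148 × 0.955 + 5239 × 0.357 = 7781 + 1870 = 9651
Net migration: Group 1 + 10 → 8752
Giving 8752 / 8000 / 7928 / 5381 / 10052 / 9651.
— Period 3 —
Births: 7928 × 0.308 = 2442  |  5381 × 0.263 = 1415  |  10052 × 0.516 = 5187 — total 9044
Group 2: 8752 × 0.973 = 8516
Group 3: 8000 × 0.953 = 7624
Group 4: 7928 × 0.957 = 7587
Group 5: 5381 × 0.942 = 5069
Group 6: 10052 × 0.955 + 9651 × 0.357 = 9600 + 3445 = 13045
Net migration: Group 1 + 10 → 9054
Giving 9054 / 8516 / 7624 / 7587 / 5069 / 13045.
Scenario B total after 3 periods: 50895
Difference B − A = 50895 − 48996 = 1899

1899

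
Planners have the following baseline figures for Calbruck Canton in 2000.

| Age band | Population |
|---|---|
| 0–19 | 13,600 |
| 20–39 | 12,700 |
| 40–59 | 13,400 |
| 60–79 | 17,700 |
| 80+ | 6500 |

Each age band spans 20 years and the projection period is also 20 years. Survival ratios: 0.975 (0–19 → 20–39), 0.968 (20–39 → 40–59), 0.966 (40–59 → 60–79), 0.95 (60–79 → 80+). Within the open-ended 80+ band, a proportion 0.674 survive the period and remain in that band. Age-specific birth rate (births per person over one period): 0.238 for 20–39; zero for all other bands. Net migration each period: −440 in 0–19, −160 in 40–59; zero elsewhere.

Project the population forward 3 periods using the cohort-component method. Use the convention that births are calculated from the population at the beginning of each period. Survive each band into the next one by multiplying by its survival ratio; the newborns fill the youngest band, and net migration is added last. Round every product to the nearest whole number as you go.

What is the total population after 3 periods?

Period 1:
Births: 12700 × 0.238 = 3023
20–39: 13600 × 0.975 = 13260
40–59: 12700 × 0.968 = 12294
60–79: 13400 × 0.966 = 12944
80+: 17700 × 0.95 + 6500 × 0.674 = 16815 + 4381 = 21196
Net migration: 0–19 − 440 → 2583; 40–59 − 160 → 12134
→ [2583, 13260, 12134, 12944, 21196]
Period 2:
Births: 13260 × 0.238 = 3156
20–39: 2583 × 0.975 = 2518
40–59: 13260 × 0.968 = 12836
60–79: 12134 × 0.966 = 11721
80+: 12944 × 0.95 + 21196 × 0.674 = 12297 + 14286 = 26583
Net migration: 0–19 − 440 → 2716; 40–59 − 160 → 12676
→ [2716, 2518, 12676, 11721, 26583]
Period 3:
Births: 2518 × 0.238 = 599
20–39: 2716 × 0.975 = 2648
40–59: 2518 × 0.968 = 2437
60–79: 12676 × 0.966 = 12245
80+: 11721 × 0.95 + 26583 × 0.674 = 11135 + 17917 = 29052
Net migration: 0–19 − 440 → 159; 40–59 − 160 → 2277
→ [159, 2648, 2277, 12245, 29052]
Total after period 3: 159 + 2648 + 2277 + 12245 + 29052 = 46381

46381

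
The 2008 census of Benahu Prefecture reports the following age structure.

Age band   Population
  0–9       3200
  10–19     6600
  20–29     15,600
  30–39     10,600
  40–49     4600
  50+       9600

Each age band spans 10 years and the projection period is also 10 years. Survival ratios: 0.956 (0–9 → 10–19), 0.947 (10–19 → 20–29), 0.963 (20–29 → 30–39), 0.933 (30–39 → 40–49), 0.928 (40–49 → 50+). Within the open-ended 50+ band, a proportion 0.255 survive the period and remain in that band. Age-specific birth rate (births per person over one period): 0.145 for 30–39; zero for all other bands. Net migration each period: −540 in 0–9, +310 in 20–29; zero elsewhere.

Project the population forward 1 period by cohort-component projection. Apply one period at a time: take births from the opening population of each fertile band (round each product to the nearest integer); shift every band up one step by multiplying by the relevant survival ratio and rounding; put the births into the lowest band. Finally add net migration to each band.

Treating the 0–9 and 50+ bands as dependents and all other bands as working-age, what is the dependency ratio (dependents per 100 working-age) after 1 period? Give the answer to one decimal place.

22.3

— Period 1 —
Births: 10600 * 0.145 = 1537
10–19: 3200 * 0.956 = 3059
20–29: 6600 * 0.947 = 6250
30–39: 15600 * 0.963 = 15023
40–49: 10600 * 0.933 = 9890
50+: 4600 * 0.928 + 9600 * 0.255 = 4269 + 2448 = 6717
Net migration: 0–9 − 540 → 997; 20–29 + 310 → 6560
End of period: [997, 3059, 6560, 15023, 9890, 6717]
Dependents (band 0–9 + band 50+) = 997 + 6717 = 7714; working-age = 34532; ratio = 7714/34532 × 100 = 22.3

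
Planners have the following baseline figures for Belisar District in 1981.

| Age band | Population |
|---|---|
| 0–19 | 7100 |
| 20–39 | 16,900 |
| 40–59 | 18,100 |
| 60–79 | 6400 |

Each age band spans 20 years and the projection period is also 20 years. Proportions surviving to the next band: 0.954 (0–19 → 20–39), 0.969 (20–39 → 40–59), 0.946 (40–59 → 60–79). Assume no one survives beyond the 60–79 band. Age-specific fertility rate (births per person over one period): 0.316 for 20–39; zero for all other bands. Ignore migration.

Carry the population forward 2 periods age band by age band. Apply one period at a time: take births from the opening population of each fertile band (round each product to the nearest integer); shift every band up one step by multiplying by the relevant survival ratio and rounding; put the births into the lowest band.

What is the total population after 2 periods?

Call the groups 1 to 4, youngest first.
[period 1]
Births: 16900 × 0.316 = 5340
Group 2: 7100 × 0.954 = 6773
Group 3: 16900 × 0.969 = 16376
Group 4: 18100 × 0.946 = 17123
Giving 5340 / 6773 / 16376 / 17123.
[period 2]
Births: 6773 × 0.316 = 2140
Group 2: 5340 × 0.954 = 5094
Group 3: 6773 × 0.969 = 6563
Group 4: 16376 × 0.946 = 15492
Giving 2140 / 5094 / 6563 / 15492.
Total after period 2: 2140 + 5094 + 6563 + 15492 = 29289

29289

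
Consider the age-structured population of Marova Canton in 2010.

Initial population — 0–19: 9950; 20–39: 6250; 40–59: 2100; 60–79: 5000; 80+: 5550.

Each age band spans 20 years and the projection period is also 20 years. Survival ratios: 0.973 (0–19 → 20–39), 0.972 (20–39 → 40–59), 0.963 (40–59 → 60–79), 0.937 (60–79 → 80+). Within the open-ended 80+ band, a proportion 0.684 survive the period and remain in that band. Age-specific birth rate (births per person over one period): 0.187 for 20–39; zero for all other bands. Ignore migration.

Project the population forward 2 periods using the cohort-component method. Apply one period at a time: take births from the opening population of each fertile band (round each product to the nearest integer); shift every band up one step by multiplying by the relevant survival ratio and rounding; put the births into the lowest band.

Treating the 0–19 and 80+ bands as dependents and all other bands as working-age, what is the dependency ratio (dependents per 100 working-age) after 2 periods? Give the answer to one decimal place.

Period 1.
Births: 6250 × 0.187 = 1169
20–39: 9950 × 0.973 = 9681
40–59: 6250 × 0.972 = 6075
60–79: 2100 × 0.963 = 2022
80+: 5000 × 0.937 + 5550 × 0.684 = 4685 + 3796 = 8481
Giving 1169 / 9681 / 6075 / 2022 / 8481.
Period 2.
Births: 9681 × 0.187 = 1810
20–39: 1169 × 0.973 = 1137
40–59: 9681 × 0.972 = 9410
60–79: 6075 × 0.963 = 5850
80+: 2022 × 0.937 + 8481 × 0.684 = 1895 + 5801 = 7696
Giving 1810 / 1137 / 9410 / 5850 / 7696.
Dependents (band 0–19 + band 80+) = 1810 + 7696 = 9506; working-age = 16397; ratio = 9506/16397 × 100 = 58.0

58.0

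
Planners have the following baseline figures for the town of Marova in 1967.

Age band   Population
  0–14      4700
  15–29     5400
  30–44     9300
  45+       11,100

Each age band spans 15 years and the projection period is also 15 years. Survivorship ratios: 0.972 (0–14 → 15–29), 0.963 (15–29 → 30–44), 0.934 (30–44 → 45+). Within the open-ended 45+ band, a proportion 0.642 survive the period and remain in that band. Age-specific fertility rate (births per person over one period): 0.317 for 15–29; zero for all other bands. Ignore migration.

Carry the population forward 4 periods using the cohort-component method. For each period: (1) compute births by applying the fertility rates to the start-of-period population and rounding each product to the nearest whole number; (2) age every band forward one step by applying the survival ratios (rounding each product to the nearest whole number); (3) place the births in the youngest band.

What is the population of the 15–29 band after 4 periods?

512

Call the bands 1 to 4, youngest first.
Period 1:
Births: 5400 * 0.317 = 1712
Band 2: 4700 * 0.972 = 4568
Band 3: 5400 * 0.963 = 5200
Band 4: 9300 * 0.934 + 11100 * 0.642 = 8686 + 7126 = 15812
→ [1712, 4568, 5200, 15812]
Period 2:
Births: 4568 * 0.317 = 1448
Band 2: 1712 * 0.972 = 1664
Band 3: 4568 * 0.963 = 4399
Band 4: 5200 * 0.934 + 15812 * 0.642 = 4857 + 10151 = 15008
→ [1448, 1664, 4399, 15008]
Period 3:
Births: 1664 * 0.317 = 527
Band 2: 1448 * 0.972 = 1407
Band 3: 1664 * 0.963 = 1602
Band 4: 4399 * 0.934 + 15008 * 0.642 = 4109 + 9635 = 13744
→ [527, 1407, 1602, 13744]
Period 4:
Births: 1407 * 0.317 = 446
Band 2: 527 * 0.972 = 512
Band 3: 1407 * 0.963 = 1355
Band 4: 1602 * 0.934 + 13744 * 0.642 = 1496 + 8824 = 10320
→ [446, 512, 1355, 10320]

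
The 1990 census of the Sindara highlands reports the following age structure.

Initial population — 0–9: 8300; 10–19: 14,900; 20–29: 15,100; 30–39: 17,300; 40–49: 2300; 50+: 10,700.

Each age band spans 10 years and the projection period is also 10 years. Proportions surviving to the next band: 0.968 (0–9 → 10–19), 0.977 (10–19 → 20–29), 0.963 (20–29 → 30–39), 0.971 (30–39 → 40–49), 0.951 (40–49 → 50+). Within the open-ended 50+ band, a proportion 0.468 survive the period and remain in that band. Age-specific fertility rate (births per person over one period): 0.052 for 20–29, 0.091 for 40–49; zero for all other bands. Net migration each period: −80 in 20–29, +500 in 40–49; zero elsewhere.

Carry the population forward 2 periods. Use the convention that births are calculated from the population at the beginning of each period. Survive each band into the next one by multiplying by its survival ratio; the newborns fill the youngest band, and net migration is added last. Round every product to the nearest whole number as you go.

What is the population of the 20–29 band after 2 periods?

7769

Let group 1 be 0–9 through group 6 = 50+.
Period 1:
Births: 15100 * 0.052 = 785  |  2300 * 0.091 = 209 ⇒ total 994
Group 2: 8300 * 0.968 = 8034
Group 3: 14900 * 0.977 = 14557
Group 4: 15100 * 0.963 = 14541
Group 5: 17300 * 0.971 = 16798
Group 6: 2300 * 0.951 + 10700 * 0.468 = 2187 + 5008 = 7195
Net migration: Group 3 − 80 → 14477; Group 5 + 500 → 17298
End of period: [994, 8034, 14477, 14541, 17298, 7195]
Period 2:
Births: 14477 * 0.052 = 753  |  17298 * 0.091 = 1574 ⇒ total 2327
Group 2: 994 * 0.968 = 962
Group 3: 8034 * 0.977 = 7849
Group 4: 14477 * 0.963 = 13941
Group 5: 14541 * 0.971 = 14119
Group 6: 17298 * 0.951 + 7195 * 0.468 = 16450 + 3367 = 19817
Net migration: Group 3 − 80 → 7769; Group 5 + 500 → 14619
End of period: [2327, 962, 7769, 13941, 14619, 19817]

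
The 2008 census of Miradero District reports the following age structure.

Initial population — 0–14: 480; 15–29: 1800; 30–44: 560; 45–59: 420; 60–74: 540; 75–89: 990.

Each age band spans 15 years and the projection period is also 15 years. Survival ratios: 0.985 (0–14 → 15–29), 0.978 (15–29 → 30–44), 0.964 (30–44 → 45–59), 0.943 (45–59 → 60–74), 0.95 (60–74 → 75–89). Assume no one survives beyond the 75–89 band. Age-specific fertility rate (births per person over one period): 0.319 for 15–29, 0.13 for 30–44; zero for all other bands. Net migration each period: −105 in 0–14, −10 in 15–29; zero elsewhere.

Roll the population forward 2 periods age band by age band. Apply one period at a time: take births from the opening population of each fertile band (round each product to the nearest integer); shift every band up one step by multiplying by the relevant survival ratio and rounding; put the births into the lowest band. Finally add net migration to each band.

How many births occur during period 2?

Let band 1 be 0–14 through band 6 = 75–89.
Period 1:
Births: 1800 * 0.319 = 574  |  560 * 0.13 = 73 → 647
Band 2: 480 * 0.985 = 473
Band 3: 1800 * 0.978 = 1760
Band 4: 560 * 0.964 = 540
Band 5: 420 * 0.943 = 396
Band 6: 540 * 0.95 = 513
Net migration: Band 1 − 105 → 542; Band 2 − 10 → 463
End of period: [542, 463, 1760, 540, 396, 513]
Period 2:
Births: 463 * 0.319 = 148  |  1760 * 0.13 = 229 → 377
Band 2: 542 * 0.985 = 534
Band 3: 463 * 0.978 = 453
Band 4: 1760 * 0.964 = 1697
Band 5: 540 * 0.943 = 509
Band 6: 396 * 0.95 = 376
Net migration: Band 1 − 105 → 272; Band 2 − 10 → 524
End of period: [272, 524, 453, 1697, 509, 376]

377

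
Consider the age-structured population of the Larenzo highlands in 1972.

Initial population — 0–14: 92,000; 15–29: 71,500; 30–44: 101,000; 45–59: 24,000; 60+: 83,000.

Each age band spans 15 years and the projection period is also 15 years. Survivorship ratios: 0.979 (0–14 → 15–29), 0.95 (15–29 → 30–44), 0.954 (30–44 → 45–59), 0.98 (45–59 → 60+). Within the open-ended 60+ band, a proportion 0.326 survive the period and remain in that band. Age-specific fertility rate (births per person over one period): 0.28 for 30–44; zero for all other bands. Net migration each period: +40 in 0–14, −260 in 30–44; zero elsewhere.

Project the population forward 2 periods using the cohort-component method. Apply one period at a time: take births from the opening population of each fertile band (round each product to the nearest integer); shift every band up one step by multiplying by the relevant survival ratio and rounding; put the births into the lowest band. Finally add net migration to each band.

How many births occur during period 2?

— Period 1 —
Births: 101000 × 0.28 = 28280
15–29: 92000 × 0.979 = 90068
30–44: 71500 × 0.95 = 67925
45–59: 101000 × 0.954 = 96354
60+: 24000 × 0.98 + 83000 × 0.326 = 23520 + 27058 = 50578
Net migration: 0–14 + 40 → 28320; 30–44 − 260 → 67665
Population now: 0–14=28320, 15–29=90068, 30–44=67665, 45–59=96354, 60+=50578
— Period 2 —
Births: 67665 × 0.28 = 18946
15–29: 28320 × 0.979 = 27725
30–44: 90068 × 0.95 = 85565
45–59: 67665 × 0.954 = 64552
60+: 96354 × 0.98 + 50578 × 0.326 = 94427 + 16488 = 110915
Net migration: 0–14 + 40 → 18986; 30–44 − 260 → 85305
Population now: 0–14=18986, 15–29=27725, 30–44=85305, 45–59=64552, 60+=110915

18946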